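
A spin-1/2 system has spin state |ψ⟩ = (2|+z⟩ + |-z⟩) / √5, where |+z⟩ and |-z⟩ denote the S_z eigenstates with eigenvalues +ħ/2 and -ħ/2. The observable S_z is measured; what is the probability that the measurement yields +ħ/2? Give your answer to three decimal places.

The +ħ/2 outcome corresponds to |+z⟩. Its amplitude in |ψ⟩ is 2/√5.
P = |2|² / 5 = 4/5.

0.800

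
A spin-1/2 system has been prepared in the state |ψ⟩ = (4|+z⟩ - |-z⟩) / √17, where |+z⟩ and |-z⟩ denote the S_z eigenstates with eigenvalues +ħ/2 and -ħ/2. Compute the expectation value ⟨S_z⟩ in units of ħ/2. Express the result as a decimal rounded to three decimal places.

⟨σ_z⟩ = |a|² - |b|² divided by |a|²+|b|², with a, b the |+z⟩, |-z⟩ amplitudes.
= (16 - 1)/17 = 15/17.
⟨S_z⟩ = (ħ/2)·⟨σ_z⟩.

0.882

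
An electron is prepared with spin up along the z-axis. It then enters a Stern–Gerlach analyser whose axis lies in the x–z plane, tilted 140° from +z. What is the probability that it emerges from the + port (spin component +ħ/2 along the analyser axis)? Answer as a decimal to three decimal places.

For spin-½, the probability of finding spin-up along an axis at angle θ to the initial spin direction is cos²(θ/2); spin-down is sin²(θ/2).
θ = 140°, so P = cos²(70°) ≈ 0.117.

0.117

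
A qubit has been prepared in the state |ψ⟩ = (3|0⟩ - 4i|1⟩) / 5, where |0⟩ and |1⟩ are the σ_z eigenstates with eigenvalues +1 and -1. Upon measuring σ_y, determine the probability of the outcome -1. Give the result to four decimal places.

0.9800

|-y⟩ = (|0⟩ - i|1⟩)/√2, so ⟨-y|ψ⟩ = (7) / (√2·5).
P = |7|² / 50 = 49/50.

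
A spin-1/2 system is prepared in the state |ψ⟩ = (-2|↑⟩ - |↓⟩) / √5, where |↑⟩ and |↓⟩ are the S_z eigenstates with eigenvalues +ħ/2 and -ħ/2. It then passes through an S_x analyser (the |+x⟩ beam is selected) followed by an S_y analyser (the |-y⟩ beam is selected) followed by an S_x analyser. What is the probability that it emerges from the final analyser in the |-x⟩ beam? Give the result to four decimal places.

First analyser (S_x): P(|+x⟩) = |⟨+x|ψ⟩|² = 9/10.
After stage 1 the state is |+x⟩; P(|-y⟩) = |⟨-y|+x⟩|² = 1/2.
After stage 2 the state is |-y⟩; P(|-x⟩) = |⟨-x|-y⟩|² = 1/2.
Joint probability = 9/10 × 1/2 × 1/2 = 0.2250.

0.2250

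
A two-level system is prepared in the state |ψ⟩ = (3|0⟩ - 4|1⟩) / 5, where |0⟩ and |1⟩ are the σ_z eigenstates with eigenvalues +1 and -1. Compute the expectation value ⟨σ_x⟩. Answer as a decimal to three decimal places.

⟨σ_x⟩ = 2 Re(a* b)/(|a|²+|b|²) with a = 3, b = -4.
a* b = -12, so ⟨σ_x⟩ = -24/25.

-0.960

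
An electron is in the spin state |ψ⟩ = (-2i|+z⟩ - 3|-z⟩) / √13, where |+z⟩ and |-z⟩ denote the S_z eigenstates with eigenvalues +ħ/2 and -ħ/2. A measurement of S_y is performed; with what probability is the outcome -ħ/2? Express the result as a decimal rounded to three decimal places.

|-y⟩ = (|+z⟩ - i|-z⟩)/√2, so ⟨-y|ψ⟩ = (-5i) / (√2·√13).
P = |-5i|² / 26 = 25/26.

0.962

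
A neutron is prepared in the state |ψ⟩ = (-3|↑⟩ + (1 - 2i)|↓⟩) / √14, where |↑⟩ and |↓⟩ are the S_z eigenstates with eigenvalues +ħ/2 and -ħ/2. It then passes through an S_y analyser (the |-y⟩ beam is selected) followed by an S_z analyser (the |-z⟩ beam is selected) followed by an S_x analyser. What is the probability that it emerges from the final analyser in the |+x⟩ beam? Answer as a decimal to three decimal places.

0.018

First analyser (S_y): P(|-y⟩) = |⟨-y|ψ⟩|² = 2/28.
After stage 1 the state is |-y⟩; P(|-z⟩) = |⟨-z|-y⟩|² = 1/2.
After stage 2 the state is |-z⟩; P(|+x⟩) = |⟨+x|-z⟩|² = 1/2.
Joint probability = 2/28 × 1/2 × 1/2 = 0.018.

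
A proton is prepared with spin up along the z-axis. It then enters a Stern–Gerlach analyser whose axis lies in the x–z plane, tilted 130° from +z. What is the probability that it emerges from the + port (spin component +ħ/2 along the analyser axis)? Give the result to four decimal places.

For spin-½, the probability of finding spin-up along an axis at angle θ to the initial spin direction is cos²(θ/2); spin-down is sin²(θ/2).
θ = 130°, so P = cos²(65°) ≈ 0.1786.

0.1786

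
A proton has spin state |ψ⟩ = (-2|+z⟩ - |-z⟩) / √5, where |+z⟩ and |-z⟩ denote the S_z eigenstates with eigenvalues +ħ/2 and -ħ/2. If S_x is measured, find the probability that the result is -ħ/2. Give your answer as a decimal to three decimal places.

0.100

|-x⟩ = (|+z⟩ - |-z⟩)/√2, so ⟨-x|ψ⟩ = (-1) / (√2·√5).
P = |-1|² / 10 = 1/10.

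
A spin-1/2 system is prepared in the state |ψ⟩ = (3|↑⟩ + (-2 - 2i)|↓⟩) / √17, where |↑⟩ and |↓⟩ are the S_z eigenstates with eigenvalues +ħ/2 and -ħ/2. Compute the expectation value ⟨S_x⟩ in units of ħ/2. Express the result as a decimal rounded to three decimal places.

-0.706

⟨σ_x⟩ = 2 Re(a* b)/(|a|²+|b|²) with a = 3, b = (-2 - 2i).
a* b = (-6 - 6i), so ⟨σ_x⟩ = -12/17.
⟨S_x⟩ = (ħ/2)·⟨σ_x⟩.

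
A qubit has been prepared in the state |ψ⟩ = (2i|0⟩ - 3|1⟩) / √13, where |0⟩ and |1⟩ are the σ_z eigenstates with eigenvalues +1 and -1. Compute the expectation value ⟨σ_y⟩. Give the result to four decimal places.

⟨σ_y⟩ = 2 Im(a* b)/(|a|²+|b|²) with a = 2i, b = -3.
a* b = 6i, so ⟨σ_y⟩ = 12/13.

0.9231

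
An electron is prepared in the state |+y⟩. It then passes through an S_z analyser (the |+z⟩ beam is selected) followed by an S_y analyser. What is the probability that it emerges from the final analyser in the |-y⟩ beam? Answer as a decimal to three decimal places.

First analyser (S_z): from |+y⟩, P(|+z⟩) = 1/2.
After stage 1 the state is |+z⟩; P(|-y⟩) = |⟨-y|+z⟩|² = 1/2.
Joint probability = 1/2 × 1/2 = 0.250.

0.250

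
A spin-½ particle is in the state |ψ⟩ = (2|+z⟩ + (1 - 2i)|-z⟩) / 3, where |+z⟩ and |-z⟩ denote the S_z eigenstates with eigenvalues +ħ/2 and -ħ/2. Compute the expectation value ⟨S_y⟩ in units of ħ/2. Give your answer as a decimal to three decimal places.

⟨σ_y⟩ = 2 Im(a* b)/(|a|²+|b|²) with a = 2, b = (1 - 2i).
a* b = (2 - 4i), so ⟨σ_y⟩ = -8/9.
⟨S_y⟩ = (ħ/2)·⟨σ_y⟩.

-0.889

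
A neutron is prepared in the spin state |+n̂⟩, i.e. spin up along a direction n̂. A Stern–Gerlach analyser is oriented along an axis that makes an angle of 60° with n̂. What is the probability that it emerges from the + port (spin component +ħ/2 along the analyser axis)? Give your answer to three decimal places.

For spin-½, the probability of finding spin-up along an axis at angle θ to the initial spin direction is cos²(θ/2); spin-down is sin²(θ/2).
θ = 60°, so P = cos²(30°) ≈ 0.750.

0.750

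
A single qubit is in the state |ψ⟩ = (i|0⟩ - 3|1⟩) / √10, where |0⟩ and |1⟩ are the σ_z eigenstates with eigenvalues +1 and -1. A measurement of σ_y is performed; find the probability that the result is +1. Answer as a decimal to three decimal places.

0.800

|+y⟩ = (|0⟩ + i|1⟩)/√2, so ⟨+y|ψ⟩ = (4i) / (√2·√10).
P = |4i|² / 20 = 16/20.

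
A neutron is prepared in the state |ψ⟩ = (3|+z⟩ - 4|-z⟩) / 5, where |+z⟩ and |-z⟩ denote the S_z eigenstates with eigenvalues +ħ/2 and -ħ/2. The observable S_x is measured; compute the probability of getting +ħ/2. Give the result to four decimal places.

0.0200

|+x⟩ = (|+z⟩ + |-z⟩)/√2, so ⟨+x|ψ⟩ = (-1) / (√2·5).
P = |-1|² / 50 = 1/50.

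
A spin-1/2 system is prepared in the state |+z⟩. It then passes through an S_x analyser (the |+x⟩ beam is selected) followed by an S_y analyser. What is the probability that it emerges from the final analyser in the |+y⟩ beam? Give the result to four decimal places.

0.2500

First analyser (S_x): from |+z⟩, P(|+x⟩) = 1/2.
After stage 1 the state is |+x⟩; P(|+y⟩) = |⟨+y|+x⟩|² = 1/2.
Joint probability = 1/2 × 1/2 = 0.2500.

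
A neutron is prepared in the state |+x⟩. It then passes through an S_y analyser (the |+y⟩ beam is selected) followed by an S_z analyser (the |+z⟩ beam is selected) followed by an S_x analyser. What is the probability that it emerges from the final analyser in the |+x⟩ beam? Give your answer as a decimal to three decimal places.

First analyser (S_y): from |+x⟩, P(|+y⟩) = 1/2.
After stage 1 the state is |+y⟩; P(|+z⟩) = |⟨+z|+y⟩|² = 1/2.
After stage 2 the state is |+z⟩; P(|+x⟩) = |⟨+x|+z⟩|² = 1/2.
Joint probability = 1/2 × 1/2 × 1/2 = 0.125.

0.125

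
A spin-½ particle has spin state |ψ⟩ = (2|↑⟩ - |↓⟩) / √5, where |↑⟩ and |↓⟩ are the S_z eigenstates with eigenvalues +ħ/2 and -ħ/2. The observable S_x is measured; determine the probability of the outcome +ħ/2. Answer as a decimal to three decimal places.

|+x⟩ = (|↑⟩ + |↓⟩)/√2, so ⟨+x|ψ⟩ = (1) / (√2·√5).
P = |1|² / 10 = 1/10.

0.100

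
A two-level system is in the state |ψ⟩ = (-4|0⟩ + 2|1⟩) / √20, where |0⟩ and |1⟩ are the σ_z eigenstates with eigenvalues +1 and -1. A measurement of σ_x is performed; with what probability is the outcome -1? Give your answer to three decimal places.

0.900

|-x⟩ = (|0⟩ - |1⟩)/√2, so ⟨-x|ψ⟩ = (-6) / (√2·√20).
P = |-6|² / 40 = 36/40.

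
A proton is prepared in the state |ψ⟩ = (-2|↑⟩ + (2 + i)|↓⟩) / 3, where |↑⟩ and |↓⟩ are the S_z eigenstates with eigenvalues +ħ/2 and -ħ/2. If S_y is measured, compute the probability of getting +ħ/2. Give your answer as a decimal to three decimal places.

0.278

|+y⟩ = (|↑⟩ + i|↓⟩)/√2, so ⟨+y|ψ⟩ = (-1 - 2i) / (√2·3).
P = |-1 - 2i|² / 18 = 5/18.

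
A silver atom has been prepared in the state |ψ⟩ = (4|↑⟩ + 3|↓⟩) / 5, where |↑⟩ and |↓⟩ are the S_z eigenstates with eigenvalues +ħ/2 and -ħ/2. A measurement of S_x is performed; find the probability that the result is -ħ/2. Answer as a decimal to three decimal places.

|-x⟩ = (|↑⟩ - |↓⟩)/√2, so ⟨-x|ψ⟩ = (1) / (√2·5).
P = |1|² / 50 = 1/50.

0.020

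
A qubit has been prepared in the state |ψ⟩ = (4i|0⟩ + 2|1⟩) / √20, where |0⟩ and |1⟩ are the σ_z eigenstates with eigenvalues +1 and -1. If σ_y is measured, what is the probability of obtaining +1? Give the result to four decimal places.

|+y⟩ = (|0⟩ + i|1⟩)/√2, so ⟨+y|ψ⟩ = (2i) / (√2·√20).
P = |2i|² / 40 = 4/40.

0.1000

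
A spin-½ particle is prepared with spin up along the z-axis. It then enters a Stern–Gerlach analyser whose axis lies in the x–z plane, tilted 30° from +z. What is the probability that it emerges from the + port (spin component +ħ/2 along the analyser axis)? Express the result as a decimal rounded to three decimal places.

For spin-½, the probability of finding spin-up along an axis at angle θ to the initial spin direction is cos²(θ/2); spin-down is sin²(θ/2).
θ = 30°, so P = cos²(15°) ≈ 0.933.

0.933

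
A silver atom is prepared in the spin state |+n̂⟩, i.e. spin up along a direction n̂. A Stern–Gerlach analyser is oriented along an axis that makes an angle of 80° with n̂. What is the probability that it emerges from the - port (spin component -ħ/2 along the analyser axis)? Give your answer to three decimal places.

0.413

For spin-½, the probability of finding spin-up along an axis at angle θ to the initial spin direction is cos²(θ/2); spin-down is sin²(θ/2).
θ = 80°, so P = sin²(40°) ≈ 0.413.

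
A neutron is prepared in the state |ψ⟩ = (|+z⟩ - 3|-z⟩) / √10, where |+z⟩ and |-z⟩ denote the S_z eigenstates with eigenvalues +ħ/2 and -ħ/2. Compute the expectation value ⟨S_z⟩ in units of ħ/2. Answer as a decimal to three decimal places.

⟨σ_z⟩ = |a|² - |b|² divided by |a|²+|b|², with a, b the |+z⟩, |-z⟩ amplitudes.
= (1 - 9)/10 = -8/10.
⟨S_z⟩ = (ħ/2)·⟨σ_z⟩.

-0.800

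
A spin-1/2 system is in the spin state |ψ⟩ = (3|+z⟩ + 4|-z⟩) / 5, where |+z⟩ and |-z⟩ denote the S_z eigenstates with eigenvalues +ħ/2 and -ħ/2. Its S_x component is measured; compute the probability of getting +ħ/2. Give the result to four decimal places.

|+x⟩ = (|+z⟩ + |-z⟩)/√2, so ⟨+x|ψ⟩ = (7) / (√2·5).
P = |7|² / 50 = 49/50.

0.9800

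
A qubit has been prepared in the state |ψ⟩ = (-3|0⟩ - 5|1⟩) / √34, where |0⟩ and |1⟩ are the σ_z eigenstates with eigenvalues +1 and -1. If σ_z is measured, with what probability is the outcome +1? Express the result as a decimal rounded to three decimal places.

0.265

The +1 outcome corresponds to |0⟩. Its amplitude in |ψ⟩ is -3/√34.
P = |-3|² / 34 = 9/34.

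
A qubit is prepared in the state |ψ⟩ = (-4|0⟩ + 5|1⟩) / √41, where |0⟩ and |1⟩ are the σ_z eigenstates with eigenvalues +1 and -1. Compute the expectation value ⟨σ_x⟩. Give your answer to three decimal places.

⟨σ_x⟩ = 2 Re(a* b)/(|a|²+|b|²) with a = -4, b = 5.
a* b = -20, so ⟨σ_x⟩ = -40/41.

-0.976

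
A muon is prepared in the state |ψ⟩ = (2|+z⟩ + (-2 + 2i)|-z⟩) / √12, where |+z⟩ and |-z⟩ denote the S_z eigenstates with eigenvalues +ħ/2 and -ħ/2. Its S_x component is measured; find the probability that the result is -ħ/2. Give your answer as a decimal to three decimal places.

0.833

|-x⟩ = (|+z⟩ - |-z⟩)/√2, so ⟨-x|ψ⟩ = (4 - 2i) / (√2·√12).
P = |4 - 2i|² / 24 = 20/24.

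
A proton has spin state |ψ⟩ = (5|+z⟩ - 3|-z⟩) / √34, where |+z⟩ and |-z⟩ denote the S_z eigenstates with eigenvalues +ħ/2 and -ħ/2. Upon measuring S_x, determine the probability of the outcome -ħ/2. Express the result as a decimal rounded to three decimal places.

0.941

|-x⟩ = (|+z⟩ - |-z⟩)/√2, so ⟨-x|ψ⟩ = (8) / (√2·√34).
P = |8|² / 68 = 64/68.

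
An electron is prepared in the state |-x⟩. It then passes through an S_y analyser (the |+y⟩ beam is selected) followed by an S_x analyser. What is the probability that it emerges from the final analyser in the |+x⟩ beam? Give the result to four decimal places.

0.2500

First analyser (S_y): from |-x⟩, P(|+y⟩) = 1/2.
After stage 1 the state is |+y⟩; P(|+x⟩) = |⟨+x|+y⟩|² = 1/2.
Joint probability = 1/2 × 1/2 = 0.2500.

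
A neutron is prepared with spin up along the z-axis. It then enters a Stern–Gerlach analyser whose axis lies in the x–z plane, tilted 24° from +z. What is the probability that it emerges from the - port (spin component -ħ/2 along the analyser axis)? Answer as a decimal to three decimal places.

0.043

For spin-½, the probability of finding spin-up along an axis at angle θ to the initial spin direction is cos²(θ/2); spin-down is sin²(θ/2).
θ = 24°, so P = sin²(12°) ≈ 0.043.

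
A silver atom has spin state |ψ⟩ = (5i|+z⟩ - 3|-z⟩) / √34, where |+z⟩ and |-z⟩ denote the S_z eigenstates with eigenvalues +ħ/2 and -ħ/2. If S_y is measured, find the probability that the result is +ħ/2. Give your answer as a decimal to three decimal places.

0.941

|+y⟩ = (|+z⟩ + i|-z⟩)/√2, so ⟨+y|ψ⟩ = (8i) / (√2·√34).
P = |8i|² / 68 = 64/68.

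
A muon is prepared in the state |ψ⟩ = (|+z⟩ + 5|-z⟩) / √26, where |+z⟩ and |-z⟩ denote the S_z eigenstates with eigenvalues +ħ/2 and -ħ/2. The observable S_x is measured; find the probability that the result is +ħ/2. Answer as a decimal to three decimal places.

0.692

|+x⟩ = (|+z⟩ + |-z⟩)/√2, so ⟨+x|ψ⟩ = (6) / (√2·√26).
P = |6|² / 52 = 36/52.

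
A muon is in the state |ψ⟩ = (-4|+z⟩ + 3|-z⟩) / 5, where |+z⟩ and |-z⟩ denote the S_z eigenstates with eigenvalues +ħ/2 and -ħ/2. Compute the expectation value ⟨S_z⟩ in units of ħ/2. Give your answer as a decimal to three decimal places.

⟨σ_z⟩ = |a|² - |b|² divided by |a|²+|b|², with a, b the |+z⟩, |-z⟩ amplitudes.
= (16 - 9)/25 = 7/25.
⟨S_z⟩ = (ħ/2)·⟨σ_z⟩.

0.280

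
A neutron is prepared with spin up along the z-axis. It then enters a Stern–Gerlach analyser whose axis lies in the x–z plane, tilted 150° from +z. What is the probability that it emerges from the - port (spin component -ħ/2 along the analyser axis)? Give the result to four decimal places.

For spin-½, the probability of finding spin-up along an axis at angle θ to the initial spin direction is cos²(θ/2); spin-down is sin²(θ/2).
θ = 150°, so P = sin²(75°) ≈ 0.9330.

0.9330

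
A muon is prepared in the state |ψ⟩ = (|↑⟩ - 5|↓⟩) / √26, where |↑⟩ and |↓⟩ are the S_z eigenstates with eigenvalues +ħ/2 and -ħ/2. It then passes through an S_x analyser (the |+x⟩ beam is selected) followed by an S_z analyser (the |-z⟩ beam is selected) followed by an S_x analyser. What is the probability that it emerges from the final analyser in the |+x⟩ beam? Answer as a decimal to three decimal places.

0.077

First analyser (S_x): P(|+x⟩) = |⟨+x|ψ⟩|² = 16/52.
After stage 1 the state is |+x⟩; P(|-z⟩) = |⟨-z|+x⟩|² = 1/2.
After stage 2 the state is |-z⟩; P(|+x⟩) = |⟨+x|-z⟩|² = 1/2.
Joint probability = 16/52 × 1/2 × 1/2 = 0.077.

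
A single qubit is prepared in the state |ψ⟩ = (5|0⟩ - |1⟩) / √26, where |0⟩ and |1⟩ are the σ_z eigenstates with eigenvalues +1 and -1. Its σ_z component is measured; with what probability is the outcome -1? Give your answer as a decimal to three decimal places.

The -1 outcome corresponds to |1⟩. Its amplitude in |ψ⟩ is -1/√26.
P = |-1|² / 26 = 1/26.

0.038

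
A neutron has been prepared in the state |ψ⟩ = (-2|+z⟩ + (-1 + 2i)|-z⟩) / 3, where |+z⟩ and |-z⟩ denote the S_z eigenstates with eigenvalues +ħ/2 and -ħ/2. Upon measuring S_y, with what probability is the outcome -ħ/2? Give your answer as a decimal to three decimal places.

0.944

|-y⟩ = (|+z⟩ - i|-z⟩)/√2, so ⟨-y|ψ⟩ = (-4 - i) / (√2·3).
P = |-4 - i|² / 18 = 17/18.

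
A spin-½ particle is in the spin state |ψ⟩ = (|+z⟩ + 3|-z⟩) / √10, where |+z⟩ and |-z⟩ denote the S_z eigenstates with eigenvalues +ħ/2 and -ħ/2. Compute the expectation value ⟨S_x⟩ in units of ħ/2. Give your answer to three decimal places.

0.600

⟨σ_x⟩ = 2 Re(a* b)/(|a|²+|b|²) with a = 1, b = 3.
a* b = 3, so ⟨σ_x⟩ = 6/10.
⟨S_x⟩ = (ħ/2)·⟨σ_x⟩.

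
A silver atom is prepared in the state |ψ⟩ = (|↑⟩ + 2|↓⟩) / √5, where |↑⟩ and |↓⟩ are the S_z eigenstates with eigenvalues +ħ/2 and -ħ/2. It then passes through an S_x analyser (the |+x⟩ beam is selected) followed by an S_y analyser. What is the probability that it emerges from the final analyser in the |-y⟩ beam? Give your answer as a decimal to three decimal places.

First analyser (S_x): P(|+x⟩) = |⟨+x|ψ⟩|² = 9/10.
After stage 1 the state is |+x⟩; P(|-y⟩) = |⟨-y|+x⟩|² = 1/2.
Joint probability = 9/10 × 1/2 = 0.450.

0.450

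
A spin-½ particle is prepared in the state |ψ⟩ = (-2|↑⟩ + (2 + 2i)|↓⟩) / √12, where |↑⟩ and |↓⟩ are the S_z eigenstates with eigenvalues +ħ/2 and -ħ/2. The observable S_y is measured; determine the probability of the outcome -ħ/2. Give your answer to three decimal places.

0.833

|-y⟩ = (|↑⟩ - i|↓⟩)/√2, so ⟨-y|ψ⟩ = (-4 + 2i) / (√2·√12).
P = |-4 + 2i|² / 24 = 20/24.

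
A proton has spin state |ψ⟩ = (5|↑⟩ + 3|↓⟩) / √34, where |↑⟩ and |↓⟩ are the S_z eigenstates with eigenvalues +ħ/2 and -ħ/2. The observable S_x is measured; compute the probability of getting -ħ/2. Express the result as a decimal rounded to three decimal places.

|-x⟩ = (|↑⟩ - |↓⟩)/√2, so ⟨-x|ψ⟩ = (2) / (√2·√34).
P = |2|² / 68 = 4/68.

0.059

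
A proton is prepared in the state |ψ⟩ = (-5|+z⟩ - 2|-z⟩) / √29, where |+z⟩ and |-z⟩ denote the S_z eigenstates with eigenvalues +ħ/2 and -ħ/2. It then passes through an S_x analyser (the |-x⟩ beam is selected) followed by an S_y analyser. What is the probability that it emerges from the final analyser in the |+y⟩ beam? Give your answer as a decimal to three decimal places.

0.078

First analyser (S_x): P(|-x⟩) = |⟨-x|ψ⟩|² = 9/58.
After stage 1 the state is |-x⟩; P(|+y⟩) = |⟨+y|-x⟩|² = 1/2.
Joint probability = 9/58 × 1/2 = 0.078.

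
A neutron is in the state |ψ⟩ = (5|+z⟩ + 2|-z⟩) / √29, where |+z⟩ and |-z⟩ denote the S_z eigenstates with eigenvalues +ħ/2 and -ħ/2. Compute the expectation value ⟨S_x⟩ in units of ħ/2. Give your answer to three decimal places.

0.690

⟨σ_x⟩ = 2 Re(a* b)/(|a|²+|b|²) with a = 5, b = 2.
a* b = 10, so ⟨σ_x⟩ = 20/29.
⟨S_x⟩ = (ħ/2)·⟨σ_x⟩.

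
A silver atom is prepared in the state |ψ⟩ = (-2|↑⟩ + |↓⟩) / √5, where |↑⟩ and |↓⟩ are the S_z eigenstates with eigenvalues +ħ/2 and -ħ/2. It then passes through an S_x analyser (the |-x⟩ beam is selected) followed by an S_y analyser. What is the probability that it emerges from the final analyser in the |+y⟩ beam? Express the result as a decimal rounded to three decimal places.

0.450

First analyser (S_x): P(|-x⟩) = |⟨-x|ψ⟩|² = 9/10.
After stage 1 the state is |-x⟩; P(|+y⟩) = |⟨+y|-x⟩|² = 1/2.
Joint probability = 9/10 × 1/2 = 0.450.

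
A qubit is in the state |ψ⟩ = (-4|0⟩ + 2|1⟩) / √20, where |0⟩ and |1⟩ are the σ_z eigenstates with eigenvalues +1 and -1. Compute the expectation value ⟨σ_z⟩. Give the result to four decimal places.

0.6000

⟨σ_z⟩ = |a|² - |b|² divided by |a|²+|b|², with a, b the |0⟩, |1⟩ amplitudes.
= (16 - 4)/20 = 12/20.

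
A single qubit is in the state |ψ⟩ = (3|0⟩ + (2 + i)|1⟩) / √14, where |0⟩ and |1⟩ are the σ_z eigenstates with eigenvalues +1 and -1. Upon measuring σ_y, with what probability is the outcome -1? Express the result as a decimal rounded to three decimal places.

0.286

|-y⟩ = (|0⟩ - i|1⟩)/√2, so ⟨-y|ψ⟩ = (2 + 2i) / (√2·√14).
P = |2 + 2i|² / 28 = 8/28.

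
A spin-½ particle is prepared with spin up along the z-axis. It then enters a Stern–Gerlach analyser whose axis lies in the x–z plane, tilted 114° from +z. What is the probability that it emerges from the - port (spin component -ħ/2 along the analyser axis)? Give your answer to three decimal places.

For spin-½, the probability of finding spin-up along an axis at angle θ to the initial spin direction is cos²(θ/2); spin-down is sin²(θ/2).
θ = 114°, so P = sin²(57°) ≈ 0.703.

0.703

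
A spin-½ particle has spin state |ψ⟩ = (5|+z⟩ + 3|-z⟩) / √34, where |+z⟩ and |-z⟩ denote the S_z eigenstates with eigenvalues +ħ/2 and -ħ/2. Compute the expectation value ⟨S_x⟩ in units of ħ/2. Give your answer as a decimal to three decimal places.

0.882

⟨σ_x⟩ = 2 Re(a* b)/(|a|²+|b|²) with a = 5, b = 3.
a* b = 15, so ⟨σ_x⟩ = 30/34.
⟨S_x⟩ = (ħ/2)·⟨σ_x⟩.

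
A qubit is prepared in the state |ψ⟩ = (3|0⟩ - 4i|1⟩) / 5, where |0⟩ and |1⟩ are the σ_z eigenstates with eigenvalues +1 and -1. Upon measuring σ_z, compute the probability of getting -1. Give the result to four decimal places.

The -1 outcome corresponds to |1⟩. Its amplitude in |ψ⟩ is -4i/5.
P = |-4i|² / 25 = 16/25.

0.6400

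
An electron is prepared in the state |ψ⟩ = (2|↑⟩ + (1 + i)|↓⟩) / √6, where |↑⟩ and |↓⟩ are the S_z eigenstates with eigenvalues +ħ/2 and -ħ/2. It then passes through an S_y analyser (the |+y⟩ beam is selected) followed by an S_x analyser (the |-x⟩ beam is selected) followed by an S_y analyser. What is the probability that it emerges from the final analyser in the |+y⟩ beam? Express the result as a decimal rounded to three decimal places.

First analyser (S_y): P(|+y⟩) = |⟨+y|ψ⟩|² = 10/12.
After stage 1 the state is |+y⟩; P(|-x⟩) = |⟨-x|+y⟩|² = 1/2.
After stage 2 the state is |-x⟩; P(|+y⟩) = |⟨+y|-x⟩|² = 1/2.
Joint probability = 10/12 × 1/2 × 1/2 = 0.208.

0.208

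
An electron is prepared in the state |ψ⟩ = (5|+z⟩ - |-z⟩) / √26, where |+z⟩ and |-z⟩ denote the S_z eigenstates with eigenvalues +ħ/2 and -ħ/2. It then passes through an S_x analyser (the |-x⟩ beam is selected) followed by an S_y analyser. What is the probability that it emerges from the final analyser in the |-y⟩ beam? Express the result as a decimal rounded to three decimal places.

First analyser (S_x): P(|-x⟩) = |⟨-x|ψ⟩|² = 36/52.
After stage 1 the state is |-x⟩; P(|-y⟩) = |⟨-y|-x⟩|² = 1/2.
Joint probability = 36/52 × 1/2 = 0.346.

0.346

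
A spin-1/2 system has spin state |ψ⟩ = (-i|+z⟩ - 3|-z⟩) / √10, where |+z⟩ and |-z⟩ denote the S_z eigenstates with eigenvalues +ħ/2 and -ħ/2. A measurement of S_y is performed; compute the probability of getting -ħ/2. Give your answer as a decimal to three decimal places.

0.800

|-y⟩ = (|+z⟩ - i|-z⟩)/√2, so ⟨-y|ψ⟩ = (-4i) / (√2·√10).
P = |-4i|² / 20 = 16/20.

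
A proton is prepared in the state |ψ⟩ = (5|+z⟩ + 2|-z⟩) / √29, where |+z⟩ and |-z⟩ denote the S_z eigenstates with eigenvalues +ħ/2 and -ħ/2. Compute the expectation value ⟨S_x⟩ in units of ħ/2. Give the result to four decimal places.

0.6897

⟨σ_x⟩ = 2 Re(a* b)/(|a|²+|b|²) with a = 5, b = 2.
a* b = 10, so ⟨σ_x⟩ = 20/29.
⟨S_x⟩ = (ħ/2)·⟨σ_x⟩.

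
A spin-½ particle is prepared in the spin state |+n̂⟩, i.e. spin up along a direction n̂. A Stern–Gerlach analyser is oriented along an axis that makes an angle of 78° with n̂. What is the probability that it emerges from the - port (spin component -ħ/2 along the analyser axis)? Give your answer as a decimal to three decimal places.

For spin-½, the probability of finding spin-up along an axis at angle θ to the initial spin direction is cos²(θ/2); spin-down is sin²(θ/2).
θ = 78°, so P = sin²(39°) ≈ 0.396.

0.396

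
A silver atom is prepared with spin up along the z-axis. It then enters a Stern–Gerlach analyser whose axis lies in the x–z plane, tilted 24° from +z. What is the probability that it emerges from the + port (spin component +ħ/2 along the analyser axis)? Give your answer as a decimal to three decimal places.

For spin-½, the probability of finding spin-up along an axis at angle θ to the initial spin direction is cos²(θ/2); spin-down is sin²(θ/2).
θ = 24°, so P = cos²(12°) ≈ 0.957.

0.957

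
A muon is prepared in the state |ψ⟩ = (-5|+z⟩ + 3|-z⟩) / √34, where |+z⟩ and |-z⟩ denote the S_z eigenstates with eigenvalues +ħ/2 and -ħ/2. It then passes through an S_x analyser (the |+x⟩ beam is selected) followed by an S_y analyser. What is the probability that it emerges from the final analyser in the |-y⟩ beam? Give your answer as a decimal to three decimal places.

First analyser (S_x): P(|+x⟩) = |⟨+x|ψ⟩|² = 4/68.
After stage 1 the state is |+x⟩; P(|-y⟩) = |⟨-y|+x⟩|² = 1/2.
Joint probability = 4/68 × 1/2 = 0.029.

0.029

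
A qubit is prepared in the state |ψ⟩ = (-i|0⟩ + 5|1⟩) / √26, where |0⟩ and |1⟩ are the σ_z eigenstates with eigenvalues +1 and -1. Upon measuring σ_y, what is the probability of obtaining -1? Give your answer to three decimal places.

0.308

|-y⟩ = (|0⟩ - i|1⟩)/√2, so ⟨-y|ψ⟩ = (4i) / (√2·√26).
P = |4i|² / 52 = 16/52.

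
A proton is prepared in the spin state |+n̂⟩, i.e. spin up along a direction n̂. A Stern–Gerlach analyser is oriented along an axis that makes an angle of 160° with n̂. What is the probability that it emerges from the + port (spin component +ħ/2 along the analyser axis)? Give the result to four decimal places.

For spin-½, the probability of finding spin-up along an axis at angle θ to the initial spin direction is cos²(θ/2); spin-down is sin²(θ/2).
θ = 160°, so P = cos²(80°) ≈ 0.0302.

0.0302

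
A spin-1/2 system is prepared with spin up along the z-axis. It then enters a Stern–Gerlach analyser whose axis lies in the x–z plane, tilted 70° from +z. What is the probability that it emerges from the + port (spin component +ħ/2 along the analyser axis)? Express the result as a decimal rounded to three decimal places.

0.671

For spin-½, the probability of finding spin-up along an axis at angle θ to the initial spin direction is cos²(θ/2); spin-down is sin²(θ/2).
θ = 70°, so P = cos²(35°) ≈ 0.671.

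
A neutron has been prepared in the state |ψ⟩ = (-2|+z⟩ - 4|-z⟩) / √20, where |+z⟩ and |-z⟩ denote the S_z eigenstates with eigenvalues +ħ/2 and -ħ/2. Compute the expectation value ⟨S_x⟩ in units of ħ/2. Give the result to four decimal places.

⟨σ_x⟩ = 2 Re(a* b)/(|a|²+|b|²) with a = -2, b = -4.
a* b = 8, so ⟨σ_x⟩ = 16/20.
⟨S_x⟩ = (ħ/2)·⟨σ_x⟩.

0.8000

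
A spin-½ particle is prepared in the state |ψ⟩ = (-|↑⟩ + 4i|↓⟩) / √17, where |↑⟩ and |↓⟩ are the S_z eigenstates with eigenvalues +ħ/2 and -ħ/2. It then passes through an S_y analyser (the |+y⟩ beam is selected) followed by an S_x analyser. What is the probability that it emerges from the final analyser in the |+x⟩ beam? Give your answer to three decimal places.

First analyser (S_y): P(|+y⟩) = |⟨+y|ψ⟩|² = 9/34.
After stage 1 the state is |+y⟩; P(|+x⟩) = |⟨+x|+y⟩|² = 1/2.
Joint probability = 9/34 × 1/2 = 0.132.

0.132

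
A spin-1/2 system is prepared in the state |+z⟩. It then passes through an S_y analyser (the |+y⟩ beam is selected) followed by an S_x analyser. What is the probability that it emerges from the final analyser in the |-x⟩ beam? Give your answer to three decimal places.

0.250

First analyser (S_y): from |+z⟩, P(|+y⟩) = 1/2.
After stage 1 the state is |+y⟩; P(|-x⟩) = |⟨-x|+y⟩|² = 1/2.
Joint probability = 1/2 × 1/2 = 0.250.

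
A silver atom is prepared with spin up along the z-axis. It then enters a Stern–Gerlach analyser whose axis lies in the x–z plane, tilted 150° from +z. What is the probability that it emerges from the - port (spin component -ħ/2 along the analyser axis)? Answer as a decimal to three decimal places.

0.933

For spin-½, the probability of finding spin-up along an axis at angle θ to the initial spin direction is cos²(θ/2); spin-down is sin²(θ/2).
θ = 150°, so P = sin²(75°) ≈ 0.933.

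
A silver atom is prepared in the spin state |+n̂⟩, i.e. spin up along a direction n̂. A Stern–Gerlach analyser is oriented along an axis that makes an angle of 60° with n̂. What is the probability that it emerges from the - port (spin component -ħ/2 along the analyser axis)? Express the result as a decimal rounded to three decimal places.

For spin-½, the probability of finding spin-up along an axis at angle θ to the initial spin direction is cos²(θ/2); spin-down is sin²(θ/2).
θ = 60°, so P = sin²(30°) ≈ 0.250.

0.250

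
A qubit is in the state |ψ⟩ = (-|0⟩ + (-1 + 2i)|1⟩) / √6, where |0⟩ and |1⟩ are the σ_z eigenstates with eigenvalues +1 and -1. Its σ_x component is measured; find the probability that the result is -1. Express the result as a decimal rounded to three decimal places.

|-x⟩ = (|0⟩ - |1⟩)/√2, so ⟨-x|ψ⟩ = (-2i) / (√2·√6).
P = |-2i|² / 12 = 4/12.

0.333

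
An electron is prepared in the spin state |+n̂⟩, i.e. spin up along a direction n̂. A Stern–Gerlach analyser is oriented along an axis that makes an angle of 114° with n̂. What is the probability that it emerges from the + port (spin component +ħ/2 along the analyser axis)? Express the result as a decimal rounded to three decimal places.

For spin-½, the probability of finding spin-up along an axis at angle θ to the initial spin direction is cos²(θ/2); spin-down is sin²(θ/2).
θ = 114°, so P = cos²(57°) ≈ 0.297.

0.297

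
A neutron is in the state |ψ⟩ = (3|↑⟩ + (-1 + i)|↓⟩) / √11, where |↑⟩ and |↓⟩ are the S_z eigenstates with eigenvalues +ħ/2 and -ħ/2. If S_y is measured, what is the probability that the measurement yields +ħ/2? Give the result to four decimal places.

|+y⟩ = (|↑⟩ + i|↓⟩)/√2, so ⟨+y|ψ⟩ = (4 + i) / (√2·√11).
P = |4 + i|² / 22 = 17/22.

0.7727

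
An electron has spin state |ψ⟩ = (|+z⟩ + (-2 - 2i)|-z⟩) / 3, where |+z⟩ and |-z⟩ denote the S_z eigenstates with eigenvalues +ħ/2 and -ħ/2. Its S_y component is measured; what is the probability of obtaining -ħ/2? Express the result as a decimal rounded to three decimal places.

0.722

|-y⟩ = (|+z⟩ - i|-z⟩)/√2, so ⟨-y|ψ⟩ = (3 - 2i) / (√2·3).
P = |3 - 2i|² / 18 = 13/18.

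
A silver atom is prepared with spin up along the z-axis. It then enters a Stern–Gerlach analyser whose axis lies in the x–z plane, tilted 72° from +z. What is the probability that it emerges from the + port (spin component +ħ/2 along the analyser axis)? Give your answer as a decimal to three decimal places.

For spin-½, the probability of finding spin-up along an axis at angle θ to the initial spin direction is cos²(θ/2); spin-down is sin²(θ/2).
θ = 72°, so P = cos²(36°) ≈ 0.655.

0.655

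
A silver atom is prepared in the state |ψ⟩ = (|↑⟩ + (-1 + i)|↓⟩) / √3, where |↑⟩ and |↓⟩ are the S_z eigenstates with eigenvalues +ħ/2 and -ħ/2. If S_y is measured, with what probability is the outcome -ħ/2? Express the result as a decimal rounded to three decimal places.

0.167

|-y⟩ = (|↑⟩ - i|↓⟩)/√2, so ⟨-y|ψ⟩ = (-i) / (√2·√3).
P = |-i|² / 6 = 1/6.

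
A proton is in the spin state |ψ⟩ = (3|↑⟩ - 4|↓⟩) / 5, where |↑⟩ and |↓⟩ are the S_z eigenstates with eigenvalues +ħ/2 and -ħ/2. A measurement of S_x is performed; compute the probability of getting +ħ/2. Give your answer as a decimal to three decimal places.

|+x⟩ = (|↑⟩ + |↓⟩)/√2, so ⟨+x|ψ⟩ = (-1) / (√2·5).
P = |-1|² / 50 = 1/50.

0.020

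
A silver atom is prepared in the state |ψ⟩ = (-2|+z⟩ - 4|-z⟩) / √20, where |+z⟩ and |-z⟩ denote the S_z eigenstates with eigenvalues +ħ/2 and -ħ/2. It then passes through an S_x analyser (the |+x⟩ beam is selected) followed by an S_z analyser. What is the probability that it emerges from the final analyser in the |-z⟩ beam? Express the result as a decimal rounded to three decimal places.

0.450

First analyser (S_x): P(|+x⟩) = |⟨+x|ψ⟩|² = 36/40.
After stage 1 the state is |+x⟩; P(|-z⟩) = |⟨-z|+x⟩|² = 1/2.
Joint probability = 36/40 × 1/2 = 0.450.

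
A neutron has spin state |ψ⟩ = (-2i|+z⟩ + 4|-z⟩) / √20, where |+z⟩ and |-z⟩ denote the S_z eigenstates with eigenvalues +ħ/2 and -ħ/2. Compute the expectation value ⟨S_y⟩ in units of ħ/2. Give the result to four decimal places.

0.8000

⟨σ_y⟩ = 2 Im(a* b)/(|a|²+|b|²) with a = -2i, b = 4.
a* b = 8i, so ⟨σ_y⟩ = 16/20.
⟨S_y⟩ = (ħ/2)·⟨σ_y⟩.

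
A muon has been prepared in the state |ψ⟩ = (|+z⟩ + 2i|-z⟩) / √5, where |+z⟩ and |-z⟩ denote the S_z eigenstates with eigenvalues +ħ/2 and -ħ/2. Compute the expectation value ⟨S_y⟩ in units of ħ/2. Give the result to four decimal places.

0.8000

⟨σ_y⟩ = 2 Im(a* b)/(|a|²+|b|²) with a = 1, b = 2i.
a* b = 2i, so ⟨σ_y⟩ = 4/5.
⟨S_y⟩ = (ħ/2)·⟨σ_y⟩.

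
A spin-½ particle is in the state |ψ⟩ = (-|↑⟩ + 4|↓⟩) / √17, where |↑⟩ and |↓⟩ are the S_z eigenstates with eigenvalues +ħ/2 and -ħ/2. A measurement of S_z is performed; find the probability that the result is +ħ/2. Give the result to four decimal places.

0.0588

The +ħ/2 outcome corresponds to |↑⟩. Its amplitude in |ψ⟩ is -1/√17.
P = |-1|² / 17 = 1/17.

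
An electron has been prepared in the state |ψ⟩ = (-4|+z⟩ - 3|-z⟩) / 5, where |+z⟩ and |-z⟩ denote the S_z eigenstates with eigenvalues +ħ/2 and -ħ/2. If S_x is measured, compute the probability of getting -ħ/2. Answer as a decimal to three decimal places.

0.020

|-x⟩ = (|+z⟩ - |-z⟩)/√2, so ⟨-x|ψ⟩ = (-1) / (√2·5).
P = |-1|² / 50 = 1/50.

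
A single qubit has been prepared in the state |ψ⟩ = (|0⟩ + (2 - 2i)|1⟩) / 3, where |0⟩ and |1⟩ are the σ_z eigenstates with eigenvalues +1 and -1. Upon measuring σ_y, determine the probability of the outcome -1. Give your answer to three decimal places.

0.722

|-y⟩ = (|0⟩ - i|1⟩)/√2, so ⟨-y|ψ⟩ = (3 + 2i) / (√2·3).
P = |3 + 2i|² / 18 = 13/18.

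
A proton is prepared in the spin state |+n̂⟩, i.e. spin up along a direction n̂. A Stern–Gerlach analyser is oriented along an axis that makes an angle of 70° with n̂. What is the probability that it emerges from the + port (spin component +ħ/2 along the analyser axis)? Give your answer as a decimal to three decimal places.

0.671

For spin-½, the probability of finding spin-up along an axis at angle θ to the initial spin direction is cos²(θ/2); spin-down is sin²(θ/2).
θ = 70°, so P = cos²(35°) ≈ 0.671.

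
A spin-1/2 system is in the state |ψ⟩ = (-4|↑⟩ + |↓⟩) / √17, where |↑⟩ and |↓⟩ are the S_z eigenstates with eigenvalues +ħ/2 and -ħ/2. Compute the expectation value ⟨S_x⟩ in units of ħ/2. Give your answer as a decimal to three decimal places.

-0.471

⟨σ_x⟩ = 2 Re(a* b)/(|a|²+|b|²) with a = -4, b = 1.
a* b = -4, so ⟨σ_x⟩ = -8/17.
⟨S_x⟩ = (ħ/2)·⟨σ_x⟩.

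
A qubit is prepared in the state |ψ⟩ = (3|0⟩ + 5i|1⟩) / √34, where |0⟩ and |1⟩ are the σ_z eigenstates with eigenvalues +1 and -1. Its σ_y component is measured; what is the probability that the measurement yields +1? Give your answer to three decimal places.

0.941

|+y⟩ = (|0⟩ + i|1⟩)/√2, so ⟨+y|ψ⟩ = (8) / (√2·√34).
P = |8|² / 68 = 64/68.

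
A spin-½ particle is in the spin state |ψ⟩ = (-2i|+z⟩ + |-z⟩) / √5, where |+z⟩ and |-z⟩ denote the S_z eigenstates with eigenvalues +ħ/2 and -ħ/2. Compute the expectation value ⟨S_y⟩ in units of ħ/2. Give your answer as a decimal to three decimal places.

⟨σ_y⟩ = 2 Im(a* b)/(|a|²+|b|²) with a = -2i, b = 1.
a* b = 2i, so ⟨σ_y⟩ = 4/5.
⟨S_y⟩ = (ħ/2)·⟨σ_y⟩.

0.800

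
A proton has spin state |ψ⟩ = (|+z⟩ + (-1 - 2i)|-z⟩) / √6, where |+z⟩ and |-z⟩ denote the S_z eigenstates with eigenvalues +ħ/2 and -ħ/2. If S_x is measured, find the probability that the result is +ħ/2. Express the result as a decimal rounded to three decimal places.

0.333

|+x⟩ = (|+z⟩ + |-z⟩)/√2, so ⟨+x|ψ⟩ = (-2i) / (√2·√6).
P = |-2i|² / 12 = 4/12.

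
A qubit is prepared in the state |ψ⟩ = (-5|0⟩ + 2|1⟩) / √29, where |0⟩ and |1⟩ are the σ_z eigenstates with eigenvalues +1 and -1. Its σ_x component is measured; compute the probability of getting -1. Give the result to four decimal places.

|-x⟩ = (|0⟩ - |1⟩)/√2, so ⟨-x|ψ⟩ = (-7) / (√2·√29).
P = |-7|² / 58 = 49/58.

0.8448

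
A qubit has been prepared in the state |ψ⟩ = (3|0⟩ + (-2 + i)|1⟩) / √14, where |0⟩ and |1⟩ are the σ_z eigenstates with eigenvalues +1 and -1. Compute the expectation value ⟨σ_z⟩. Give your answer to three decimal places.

0.286

⟨σ_z⟩ = |a|² - |b|² divided by |a|²+|b|², with a, b the |0⟩, |1⟩ amplitudes.
= (9 - 5)/14 = 4/14.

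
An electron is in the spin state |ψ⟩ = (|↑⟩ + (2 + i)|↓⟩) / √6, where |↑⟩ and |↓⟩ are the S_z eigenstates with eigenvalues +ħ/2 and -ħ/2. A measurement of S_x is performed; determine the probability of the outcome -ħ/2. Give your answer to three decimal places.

0.167

|-x⟩ = (|↑⟩ - |↓⟩)/√2, so ⟨-x|ψ⟩ = (-1 - i) / (√2·√6).
P = |-1 - i|² / 12 = 2/12.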